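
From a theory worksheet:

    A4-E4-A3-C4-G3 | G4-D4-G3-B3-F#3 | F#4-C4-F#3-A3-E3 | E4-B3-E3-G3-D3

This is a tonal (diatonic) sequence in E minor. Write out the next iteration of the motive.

D4 A3 D3 F#3 C3

Unit = 5 notes; the statements start on A4, G4, F#4, E4, moving down a 2nd each time.
From D4 the diatonic shape gives D4 A3 D3 F#3 C3.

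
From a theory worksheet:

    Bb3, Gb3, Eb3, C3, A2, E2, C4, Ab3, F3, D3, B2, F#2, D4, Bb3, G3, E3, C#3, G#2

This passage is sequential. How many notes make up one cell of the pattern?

Try groups of 6 (3 cells in 18 notes):
Bb3 Gb3 Eb3 C3 A2 E2 | C4 Ab3 F3 D3 B2 F#2 | D4 Bb3 G3 E3 C#3 G#2
Every group is a transposition up a 2nd of the one before; no shorter unit works.

6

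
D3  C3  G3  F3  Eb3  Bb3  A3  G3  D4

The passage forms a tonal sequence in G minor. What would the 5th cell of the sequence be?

Eb4 D4 A4

The 3-note cells begin on D3, F3, A3 — each up a 3rd from the last.
Extending up a 3rd: C4 → Eb4.
Statement 5 starts on Eb4 and keeps the same diatonic contour: Eb4 D4 A4.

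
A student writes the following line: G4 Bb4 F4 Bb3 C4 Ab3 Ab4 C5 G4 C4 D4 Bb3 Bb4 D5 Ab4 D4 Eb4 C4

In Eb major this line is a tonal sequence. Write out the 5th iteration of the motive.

D5 F5 C5 F4 G4 Eb4

Unit = 6 notes; the statements start on G4, Ab4, Bb4, moving up a 2nd each time.
Carrying on: C5 → D5.
Statement 5 starts on D5 and keeps the same diatonic contour: D5 F5 C5 F4 G4 Eb4.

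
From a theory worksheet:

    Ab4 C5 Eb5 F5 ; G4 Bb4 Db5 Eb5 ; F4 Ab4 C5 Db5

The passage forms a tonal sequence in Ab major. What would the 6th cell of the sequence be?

Taking 4-note groups, the heads are Ab4, G4, F4: the pattern moves down a 2nd.
Continuing the starts: Eb4 → Db4 → C4.
From C4 the diatonic shape gives C4 Eb4 G4 Ab4.

C4 Eb4 G4 Ab4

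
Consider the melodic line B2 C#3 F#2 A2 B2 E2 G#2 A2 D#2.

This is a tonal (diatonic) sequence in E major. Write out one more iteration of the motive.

The 3-note cells begin on B2, A2, G#2 — each down a 2nd from the last.
From F#2 the diatonic shape gives F#2 G#2 C#2.

F#2 G#2 C#2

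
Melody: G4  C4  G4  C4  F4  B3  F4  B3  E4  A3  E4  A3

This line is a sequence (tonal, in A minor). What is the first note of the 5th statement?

Unit = 4 notes; the statements start on G4, F4, E4, moving down a 2nd each time.
Continuing: D4 → C4. Statement 5 starts on C4.

C4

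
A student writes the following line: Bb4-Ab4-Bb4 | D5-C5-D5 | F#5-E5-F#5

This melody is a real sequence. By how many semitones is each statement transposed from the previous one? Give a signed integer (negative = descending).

4

With a 3-note motive the entries are Bb4, D5, F#5, each up a 3rd from the previous.
Bb4 to D5 spans +4 semitones.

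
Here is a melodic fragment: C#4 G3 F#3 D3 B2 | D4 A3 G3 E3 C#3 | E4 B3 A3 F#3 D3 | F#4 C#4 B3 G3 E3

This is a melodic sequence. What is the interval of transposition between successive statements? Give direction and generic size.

Unit = 5 notes; the statements start on C#4, D4, E4, F#4, moving up a 2nd each time.
From C#4 to D4: up a 2nd.

up a 2nd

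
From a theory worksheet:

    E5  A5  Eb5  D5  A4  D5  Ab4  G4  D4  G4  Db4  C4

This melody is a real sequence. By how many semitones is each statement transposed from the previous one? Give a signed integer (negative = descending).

With a 4-note motive the entries are E5, A4, D4, each down a 5th from the previous.
E5 to A4 spans -7 semitones.

-7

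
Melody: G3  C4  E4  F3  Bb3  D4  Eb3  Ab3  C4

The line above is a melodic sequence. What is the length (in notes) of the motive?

3

Try groups of 3 (3 cells in 9 notes):
G3 C4 E4 | F3 Bb3 D4 | Eb3 Ab3 C4
That's a consistent down a 2nd shift per cell, and no other grouping gives one.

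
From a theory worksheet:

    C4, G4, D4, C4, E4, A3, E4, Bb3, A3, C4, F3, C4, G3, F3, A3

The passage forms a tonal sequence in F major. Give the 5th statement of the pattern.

Unit = 5 notes; the statements start on C4, A3, F3, moving down a 3rd each time.
Carrying on: D3 → Bb2.
Statement 5 starts on Bb2 and keeps the same diatonic contour: Bb2 F3 C3 Bb2 D3.

Bb2 F3 C3 Bb2 D3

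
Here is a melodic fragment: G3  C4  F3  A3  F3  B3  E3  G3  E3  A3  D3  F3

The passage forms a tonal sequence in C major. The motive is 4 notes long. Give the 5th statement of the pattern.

C3 F3 B2 D3

Taking 4-note groups, the heads are G3, F3, E3: the pattern moves down a 2nd.
Extending down a 2nd: D3 → C3.
From C3 the diatonic shape gives C3 F3 B2 D3.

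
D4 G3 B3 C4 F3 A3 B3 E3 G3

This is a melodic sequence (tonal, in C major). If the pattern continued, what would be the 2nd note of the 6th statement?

B2

The unit is 3 notes. Position-2 pitches of the 3 shown cells: G3, F3, E3.
Extending down a 2nd: D3 → C3 → B2.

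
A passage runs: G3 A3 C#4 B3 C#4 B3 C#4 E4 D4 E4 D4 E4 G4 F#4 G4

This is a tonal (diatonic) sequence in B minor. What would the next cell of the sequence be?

Taking 5-note groups, the heads are G3, B3, D4: the pattern moves up a 3rd.
From F#4 the diatonic shape gives F#4 G4 B4 A4 B4.

F#4 G4 B4 A4 B4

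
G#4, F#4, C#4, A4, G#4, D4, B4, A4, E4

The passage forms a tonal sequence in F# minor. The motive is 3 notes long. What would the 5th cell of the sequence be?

The 3-note cells begin on G#4, A4, B4 — each up a 2nd from the last.
Carrying on: C#5 → D5.
So cell 5 is D5 C#5 G#4.

D5 C#5 G#4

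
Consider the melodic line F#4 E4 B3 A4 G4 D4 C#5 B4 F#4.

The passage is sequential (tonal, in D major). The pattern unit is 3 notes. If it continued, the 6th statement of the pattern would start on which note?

Taking 3-note groups, the heads are F#4, A4, C#5: the pattern moves up a 3rd.
Continuing: E5 → G5 → B5. Statement 6 starts on B5.

B5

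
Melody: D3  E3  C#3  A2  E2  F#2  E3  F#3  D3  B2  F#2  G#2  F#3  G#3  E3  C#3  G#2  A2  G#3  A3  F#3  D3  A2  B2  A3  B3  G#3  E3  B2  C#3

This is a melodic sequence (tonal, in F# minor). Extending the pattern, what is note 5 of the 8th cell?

With 6-note cells, note 5 of each statement runs E2, F#2, G#2, A2, B2.
Extending up a 2nd: C#3 → D3 → E3.

E3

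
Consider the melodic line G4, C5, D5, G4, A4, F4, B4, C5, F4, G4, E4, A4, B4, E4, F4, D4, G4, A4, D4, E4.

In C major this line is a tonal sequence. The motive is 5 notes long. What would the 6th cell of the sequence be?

B3 E4 F4 B3 C4

Taking 5-note groups, the heads are G4, F4, E4, D4: the pattern moves down a 2nd.
Carrying on: C4 → B3.
From B3 the diatonic shape gives B3 E4 F4 B3 C4.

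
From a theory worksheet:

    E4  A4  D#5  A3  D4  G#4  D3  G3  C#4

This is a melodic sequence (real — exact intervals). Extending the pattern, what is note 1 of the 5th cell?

C2

Grouping in 3s, the 1st note of each cell is E4, A3, D3.
Each moves down a 5th. Continuing: G2 → C2.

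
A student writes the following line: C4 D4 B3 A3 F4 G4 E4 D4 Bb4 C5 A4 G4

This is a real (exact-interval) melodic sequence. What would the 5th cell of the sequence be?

With a 4-note motive the entries are C4, F4, Bb4, each up a 4th from the previous.
Extending up a 4th: Eb5 → Ab5.
From Ab5 the exact shape gives Ab5 Bb5 G5 F5.

Ab5 Bb5 G5 F5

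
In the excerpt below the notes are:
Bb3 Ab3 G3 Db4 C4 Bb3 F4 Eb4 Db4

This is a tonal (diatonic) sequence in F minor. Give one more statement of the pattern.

Taking 3-note groups, the heads are Bb3, Db4, F4: the pattern moves up a 3rd.
Statement 4 starts on Ab4 and keeps the same diatonic contour: Ab4 G4 F4.

Ab4 G4 F4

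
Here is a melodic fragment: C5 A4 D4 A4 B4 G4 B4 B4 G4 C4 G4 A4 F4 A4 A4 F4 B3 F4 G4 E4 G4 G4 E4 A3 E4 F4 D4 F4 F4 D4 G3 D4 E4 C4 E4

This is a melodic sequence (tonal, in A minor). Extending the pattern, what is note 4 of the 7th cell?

B3

With 7-note cells, note 4 of each statement runs A4, G4, F4, E4, D4.
Carrying that down a 2nd forward: C4 → B3.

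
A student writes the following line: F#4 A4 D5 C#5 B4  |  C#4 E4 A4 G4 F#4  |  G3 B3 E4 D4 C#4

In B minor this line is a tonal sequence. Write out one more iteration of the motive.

D3 F#3 B3 A3 G3

Unit = 5 notes; the statements start on F#4, C#4, G3, moving down a 4th each time.
So cell 4 is D3 F#3 B3 A3 G3.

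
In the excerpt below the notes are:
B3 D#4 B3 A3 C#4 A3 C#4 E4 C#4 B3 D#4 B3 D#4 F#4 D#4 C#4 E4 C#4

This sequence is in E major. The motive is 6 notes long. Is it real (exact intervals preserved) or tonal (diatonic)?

tonal

Every note is diatonic to E major.
Cell 1 has +4 semitones from note 1 to 2, but cell 2 has +3 — the interval quality changes while the contour stays the same, which is the hallmark of a tonal sequence.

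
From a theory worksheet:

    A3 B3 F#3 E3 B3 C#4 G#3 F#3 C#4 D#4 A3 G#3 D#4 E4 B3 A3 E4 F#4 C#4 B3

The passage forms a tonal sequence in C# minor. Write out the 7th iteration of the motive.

Unit = 4 notes; the statements start on A3, B3, C#4, D#4, E4, moving up a 2nd each time.
Extending up a 2nd: F#4 → G#4.
So cell 7 is G#4 A4 E4 D#4.

G#4 A4 E4 D#4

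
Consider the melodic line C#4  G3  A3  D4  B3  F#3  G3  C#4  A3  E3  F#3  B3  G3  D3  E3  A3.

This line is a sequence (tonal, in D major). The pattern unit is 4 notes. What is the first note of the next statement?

F#3

Taking 4-note groups, the heads are C#4, B3, A3, G3: the pattern moves down a 2nd.
The next head, down a 2nd from G3, is F#3.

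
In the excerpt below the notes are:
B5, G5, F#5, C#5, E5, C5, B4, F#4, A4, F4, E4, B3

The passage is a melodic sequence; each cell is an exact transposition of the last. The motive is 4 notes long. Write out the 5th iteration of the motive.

Taking 4-note groups, the heads are B5, E5, A4: the pattern moves down a 5th.
Extending down a 5th: D4 → G3.
Statement 5 starts on G3 and keeps the same exact contour: G3 Eb3 D3 A2.

G3 Eb3 D3 A2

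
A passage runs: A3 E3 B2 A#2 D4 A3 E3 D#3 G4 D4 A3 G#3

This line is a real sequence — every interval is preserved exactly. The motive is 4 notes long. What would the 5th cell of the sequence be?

F5 C5 G4 F#4

Unit = 4 notes; the statements start on A3, D4, G4, moving up a 4th each time.
Carrying on: C5 → F5.
Statement 5 starts on F5 and keeps the same exact contour: F5 C5 G4 F#4.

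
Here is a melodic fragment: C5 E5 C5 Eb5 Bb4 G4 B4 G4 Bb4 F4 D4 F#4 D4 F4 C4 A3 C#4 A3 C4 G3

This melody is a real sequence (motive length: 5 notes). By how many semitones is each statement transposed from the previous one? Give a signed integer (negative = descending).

-5

With a 5-note motive the entries are C5, G4, D4, A3, each down a 4th from the previous.
Counting half-steps from C5 to G4: -5.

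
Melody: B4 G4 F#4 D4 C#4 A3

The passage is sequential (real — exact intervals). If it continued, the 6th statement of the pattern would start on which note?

A#2

Taking 2-note groups, the heads are B4, F#4, C#4: the pattern moves down a 4th.
Extending the heads down a 4th: G#3 → D#3 → A#2.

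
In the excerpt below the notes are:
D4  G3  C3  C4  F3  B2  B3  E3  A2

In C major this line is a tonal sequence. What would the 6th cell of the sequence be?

F3 B2 E2

Unit = 3 notes; the statements start on D4, C4, B3, moving down a 2nd each time.
Continuing the starts: A3 → G3 → F3.
So cell 6 is F3 B2 E2.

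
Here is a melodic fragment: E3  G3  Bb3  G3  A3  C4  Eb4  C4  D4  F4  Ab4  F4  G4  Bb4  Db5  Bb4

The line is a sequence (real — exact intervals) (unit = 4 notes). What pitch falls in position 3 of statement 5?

Gb5

With 4-note cells, note 3 of each statement runs Bb3, Eb4, Ab4, Db5.
From Db5, up a 4th gives Gb5.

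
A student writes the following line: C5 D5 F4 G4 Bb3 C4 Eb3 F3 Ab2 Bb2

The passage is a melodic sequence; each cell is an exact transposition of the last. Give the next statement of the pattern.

Db2 Eb2

The 2-note cells begin on C5, F4, Bb3, Eb3, Ab2 — each down a 5th from the last.
From Db2 the exact shape gives Db2 Eb2.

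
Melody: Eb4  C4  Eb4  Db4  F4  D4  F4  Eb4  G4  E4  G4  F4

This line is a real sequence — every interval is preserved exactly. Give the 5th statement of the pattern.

B4 G#4 B4 A4

The 4-note cells begin on Eb4, F4, G4 — each up a 2nd from the last.
Continuing the starts: A4 → B4.
So cell 5 is B4 G#4 B4 A4.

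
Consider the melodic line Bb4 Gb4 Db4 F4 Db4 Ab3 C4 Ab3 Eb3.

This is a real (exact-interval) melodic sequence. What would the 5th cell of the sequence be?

D3 Bb2 F2

Unit = 3 notes; the statements start on Bb4, F4, C4, moving down a 4th each time.
Extending down a 4th: G3 → D3.
So cell 5 is D3 Bb2 F2.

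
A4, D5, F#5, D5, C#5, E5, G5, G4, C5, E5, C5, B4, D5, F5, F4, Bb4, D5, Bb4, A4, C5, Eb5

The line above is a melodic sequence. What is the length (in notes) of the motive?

7

21 notes total. Splitting into 3 groups of 7:
A4 D5 F#5 D5 C#5 E5 G5 | G4 C5 E5 C5 B4 D5 F5 | F4 Bb4 D5 Bb4 A4 C5 Eb5
Each cell is the previous one down a 2nd — so the unit is 7 notes.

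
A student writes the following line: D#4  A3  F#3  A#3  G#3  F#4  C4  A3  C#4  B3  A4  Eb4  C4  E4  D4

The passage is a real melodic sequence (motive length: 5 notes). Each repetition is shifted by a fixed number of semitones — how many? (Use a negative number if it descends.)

The 5-note cells begin on D#4, F#4, A4 — each up a 3rd from the last.
D#4→F#4 is 66 − 63 = 3 semitones.

3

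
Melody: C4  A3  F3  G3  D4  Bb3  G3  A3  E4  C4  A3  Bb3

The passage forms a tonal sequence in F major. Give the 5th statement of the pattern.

The 4-note cells begin on C4, D4, E4 — each up a 2nd from the last.
Carrying on: F4 → G4.
Statement 5 starts on G4 and keeps the same diatonic contour: G4 E4 C4 D4.

G4 E4 C4 D4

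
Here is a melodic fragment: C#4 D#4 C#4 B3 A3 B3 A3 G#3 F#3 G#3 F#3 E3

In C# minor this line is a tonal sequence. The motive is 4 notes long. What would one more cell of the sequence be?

D#3 E3 D#3 C#3

With a 4-note motive the entries are C#4, A3, F#3, each down a 3rd from the previous.
So cell 4 is D#3 E3 D#3 C#3.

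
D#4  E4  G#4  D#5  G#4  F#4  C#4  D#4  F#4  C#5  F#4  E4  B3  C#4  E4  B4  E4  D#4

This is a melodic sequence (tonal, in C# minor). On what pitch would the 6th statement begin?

F#3

With a 6-note motive the entries are D#4, C#4, B3, each down a 2nd from the previous.
Continuing: A3 → G#3 → F#3. Statement 6 starts on F#3.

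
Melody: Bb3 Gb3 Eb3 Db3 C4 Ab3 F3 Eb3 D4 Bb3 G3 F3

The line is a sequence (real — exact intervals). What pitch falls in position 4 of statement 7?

C#4

With 4-note cells, note 4 of each statement runs Db3, Eb3, F3.
Each moves up a 2nd. Continuing: G3 → A3 → B3 → C#4.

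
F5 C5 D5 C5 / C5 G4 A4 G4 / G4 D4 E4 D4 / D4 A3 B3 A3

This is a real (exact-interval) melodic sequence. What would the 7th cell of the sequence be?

With a 4-note motive the entries are F5, C5, G4, D4, each down a 4th from the previous.
Extending down a 4th: A3 → E3 → B2.
Statement 7 starts on B2 and keeps the same exact contour: B2 F#2 G#2 F#2.

B2 F#2 G#2 F#2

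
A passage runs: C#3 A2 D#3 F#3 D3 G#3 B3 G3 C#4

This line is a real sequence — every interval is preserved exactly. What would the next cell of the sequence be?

E4 C4 F#4

Taking 3-note groups, the heads are C#3, F#3, B3: the pattern moves up a 4th.
From E4 the exact shape gives E4 C4 F#4.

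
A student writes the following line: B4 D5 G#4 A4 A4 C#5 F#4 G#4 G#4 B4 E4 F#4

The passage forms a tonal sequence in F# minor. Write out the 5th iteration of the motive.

E4 G#4 C#4 D4

Taking 4-note groups, the heads are B4, A4, G#4: the pattern moves down a 2nd.
Extending down a 2nd: F#4 → E4.
Statement 5 starts on E4 and keeps the same diatonic contour: E4 G#4 C#4 D4.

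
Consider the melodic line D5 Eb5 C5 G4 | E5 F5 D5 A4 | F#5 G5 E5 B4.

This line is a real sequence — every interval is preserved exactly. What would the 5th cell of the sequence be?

Unit = 4 notes; the statements start on D5, E5, F#5, moving up a 2nd each time.
Carrying on: G#5 → A#5.
So cell 5 is A#5 B5 G#5 D#5.

A#5 B5 G#5 D#5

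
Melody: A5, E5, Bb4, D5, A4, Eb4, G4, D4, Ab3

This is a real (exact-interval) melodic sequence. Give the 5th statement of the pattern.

F3 C3 Gb2

Taking 3-note groups, the heads are A5, D5, G4: the pattern moves down a 5th.
Continuing the starts: C4 → F3.
Statement 5 starts on F3 and keeps the same exact contour: F3 C3 Gb2.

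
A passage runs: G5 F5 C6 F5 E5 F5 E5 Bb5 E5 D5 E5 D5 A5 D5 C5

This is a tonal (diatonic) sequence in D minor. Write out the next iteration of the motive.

D5 C5 G5 C5 Bb4

With a 5-note motive the entries are G5, F5, E5, each down a 2nd from the previous.
From D5 the diatonic shape gives D5 C5 G5 C5 Bb4.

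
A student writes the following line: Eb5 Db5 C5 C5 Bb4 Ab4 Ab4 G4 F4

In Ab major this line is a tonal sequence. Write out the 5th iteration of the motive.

Db4 C4 Bb3

Taking 3-note groups, the heads are Eb5, C5, Ab4: the pattern moves down a 3rd.
Carrying on: F4 → Db4.
Statement 5 starts on Db4 and keeps the same diatonic contour: Db4 C4 Bb3.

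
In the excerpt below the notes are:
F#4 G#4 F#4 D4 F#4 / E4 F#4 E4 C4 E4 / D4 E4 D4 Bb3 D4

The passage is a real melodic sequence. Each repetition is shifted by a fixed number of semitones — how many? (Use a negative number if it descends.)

-2

The 5-note cells begin on F#4, E4, D4 — each down a 2nd from the last.
F#4 to E4 spans -2 semitones.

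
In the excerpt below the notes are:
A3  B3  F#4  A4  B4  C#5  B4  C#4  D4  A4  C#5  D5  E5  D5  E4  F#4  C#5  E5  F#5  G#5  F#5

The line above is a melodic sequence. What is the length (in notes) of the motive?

There are 21 notes; a 7-note unit gives 3 cells:
A3 B3 F#4 A4 B4 C#5 B4 | C#4 D4 A4 C#5 D5 E5 D5 | E4 F#4 C#5 E5 F#5 G#5 F#5
That's a consistent up a 3rd shift per cell, and no other grouping gives one.

7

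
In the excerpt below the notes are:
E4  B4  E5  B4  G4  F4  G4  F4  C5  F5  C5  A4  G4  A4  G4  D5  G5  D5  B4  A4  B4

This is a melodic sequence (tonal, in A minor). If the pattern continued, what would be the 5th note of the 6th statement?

Grouping in 7s, the 5th note of each cell is G4, A4, B4.
Extending up a 2nd: C5 → D5 → E5.

E5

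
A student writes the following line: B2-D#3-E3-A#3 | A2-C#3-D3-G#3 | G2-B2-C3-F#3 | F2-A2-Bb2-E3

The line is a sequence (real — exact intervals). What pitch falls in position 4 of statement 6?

Grouping in 4s, the 4th note of each cell is A#3, G#3, F#3, E3.
Each moves down a 2nd. Continuing: D3 → C3.

C3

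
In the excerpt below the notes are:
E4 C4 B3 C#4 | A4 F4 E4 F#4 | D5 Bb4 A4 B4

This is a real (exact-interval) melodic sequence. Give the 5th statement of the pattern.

C6 Ab5 G5 A5

The 4-note cells begin on E4, A4, D5 — each up a 4th from the last.
Extending up a 4th: G5 → C6.
Statement 5 starts on C6 and keeps the same exact contour: C6 Ab5 G5 A5.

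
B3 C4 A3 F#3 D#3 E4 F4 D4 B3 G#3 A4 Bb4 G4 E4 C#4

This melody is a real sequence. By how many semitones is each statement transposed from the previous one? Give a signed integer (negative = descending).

Taking 5-note groups, the heads are B3, E4, A4: the pattern moves up a 4th.
B3 to E4 spans +5 semitones.

5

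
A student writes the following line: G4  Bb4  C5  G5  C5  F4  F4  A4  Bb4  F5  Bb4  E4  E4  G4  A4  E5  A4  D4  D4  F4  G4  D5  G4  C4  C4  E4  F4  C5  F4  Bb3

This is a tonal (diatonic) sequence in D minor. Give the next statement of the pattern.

The 6-note cells begin on G4, F4, E4, D4, C4 — each down a 2nd from the last.
From Bb3 the diatonic shape gives Bb3 D4 E4 Bb4 E4 A3.

Bb3 D4 E4 Bb4 E4 A3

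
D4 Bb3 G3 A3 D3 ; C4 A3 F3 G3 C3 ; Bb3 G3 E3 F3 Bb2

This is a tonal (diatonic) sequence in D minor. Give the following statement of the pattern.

Taking 5-note groups, the heads are D4, C4, Bb3: the pattern moves down a 2nd.
Statement 4 starts on A3 and keeps the same diatonic contour: A3 F3 D3 E3 A2.

A3 F3 D3 E3 A2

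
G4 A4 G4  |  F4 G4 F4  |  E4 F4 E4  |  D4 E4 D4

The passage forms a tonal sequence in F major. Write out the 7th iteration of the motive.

With a 3-note motive the entries are G4, F4, E4, D4, each down a 2nd from the previous.
Continuing the starts: C4 → Bb3 → A3.
From A3 the diatonic shape gives A3 Bb3 A3.

A3 Bb3 A3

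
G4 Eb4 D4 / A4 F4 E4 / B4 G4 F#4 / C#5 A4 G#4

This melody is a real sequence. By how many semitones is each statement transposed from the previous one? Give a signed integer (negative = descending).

With a 3-note motive the entries are G4, A4, B4, C#5, each up a 2nd from the previous.
G4 to A4 spans +2 semitones.

2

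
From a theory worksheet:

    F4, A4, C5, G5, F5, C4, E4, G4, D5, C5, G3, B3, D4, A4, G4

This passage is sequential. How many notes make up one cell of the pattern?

5

Try groups of 5 (3 cells in 15 notes):
F4 A4 C5 G5 F5 | C4 E4 G4 D5 C5 | G3 B3 D4 A4 G4
That's a consistent down a 4th shift per cell, and no other grouping gives one.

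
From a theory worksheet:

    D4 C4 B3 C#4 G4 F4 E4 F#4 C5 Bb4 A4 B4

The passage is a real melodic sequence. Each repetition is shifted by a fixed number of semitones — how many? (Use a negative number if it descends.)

5

The 4-note cells begin on D4, G4, C5 — each up a 4th from the last.
Counting half-steps from D4 to G4: 5.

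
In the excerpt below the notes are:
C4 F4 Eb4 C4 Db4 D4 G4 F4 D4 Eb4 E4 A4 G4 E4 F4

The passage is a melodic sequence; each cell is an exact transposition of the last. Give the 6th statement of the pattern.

Taking 5-note groups, the heads are C4, D4, E4: the pattern moves up a 2nd.
Continuing the starts: F#4 → G#4 → A#4.
So cell 6 is A#4 D#5 C#5 A#4 B4.

A#4 D#5 C#5 A#4 B4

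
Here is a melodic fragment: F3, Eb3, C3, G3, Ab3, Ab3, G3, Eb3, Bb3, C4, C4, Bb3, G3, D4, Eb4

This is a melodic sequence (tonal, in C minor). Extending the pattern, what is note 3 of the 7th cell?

Ab4

The unit is 5 notes. Position-3 pitches of the 3 shown cells: C3, Eb3, G3.
Extending up a 3rd: Bb3 → D4 → F4 → Ab4.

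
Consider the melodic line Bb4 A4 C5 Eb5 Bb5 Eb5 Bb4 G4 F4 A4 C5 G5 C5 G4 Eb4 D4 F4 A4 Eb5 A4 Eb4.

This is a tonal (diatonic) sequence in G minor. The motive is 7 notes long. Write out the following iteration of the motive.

The 7-note cells begin on Bb4, G4, Eb4 — each down a 3rd from the last.
From C4 the diatonic shape gives C4 Bb3 D4 F4 C5 F4 C4.

C4 Bb3 D4 F4 C5 F4 C4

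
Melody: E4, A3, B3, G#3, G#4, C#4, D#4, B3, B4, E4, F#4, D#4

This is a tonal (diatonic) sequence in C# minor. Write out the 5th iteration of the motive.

Unit = 4 notes; the statements start on E4, G#4, B4, moving up a 3rd each time.
Extending up a 3rd: D#5 → F#5.
From F#5 the diatonic shape gives F#5 B4 C#5 A4.

F#5 B4 C#5 A4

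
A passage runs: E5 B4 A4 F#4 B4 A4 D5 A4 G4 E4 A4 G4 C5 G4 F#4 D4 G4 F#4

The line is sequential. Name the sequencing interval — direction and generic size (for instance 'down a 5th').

Taking 6-note groups, the heads are E5, D5, C5: the pattern moves down a 2nd.
From E5 to D5: down a 2nd.

down a 2nd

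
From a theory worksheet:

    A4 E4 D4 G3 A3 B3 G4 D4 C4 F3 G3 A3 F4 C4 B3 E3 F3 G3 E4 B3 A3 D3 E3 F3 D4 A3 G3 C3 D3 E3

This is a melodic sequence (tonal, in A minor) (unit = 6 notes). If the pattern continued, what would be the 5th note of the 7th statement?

B2

With 6-note cells, note 5 of each statement runs A3, G3, F3, E3, D3.
Each moves down a 2nd. Continuing: C3 → B2.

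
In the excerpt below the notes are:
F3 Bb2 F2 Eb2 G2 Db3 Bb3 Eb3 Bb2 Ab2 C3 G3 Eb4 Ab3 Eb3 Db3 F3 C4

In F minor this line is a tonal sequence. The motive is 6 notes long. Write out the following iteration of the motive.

Ab4 Db4 Ab3 G3 Bb3 F4

With a 6-note motive the entries are F3, Bb3, Eb4, each up a 4th from the previous.
Statement 4 starts on Ab4 and keeps the same diatonic contour: Ab4 Db4 Ab3 G3 Bb3 F4.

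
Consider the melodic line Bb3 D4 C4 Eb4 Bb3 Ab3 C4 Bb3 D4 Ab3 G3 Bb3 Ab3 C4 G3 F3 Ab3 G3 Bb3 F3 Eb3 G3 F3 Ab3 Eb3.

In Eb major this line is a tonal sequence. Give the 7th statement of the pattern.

C3 Eb3 D3 F3 C3

Unit = 5 notes; the statements start on Bb3, Ab3, G3, F3, Eb3, moving down a 2nd each time.
Continuing the starts: D3 → C3.
Statement 7 starts on C3 and keeps the same diatonic contour: C3 Eb3 D3 F3 C3.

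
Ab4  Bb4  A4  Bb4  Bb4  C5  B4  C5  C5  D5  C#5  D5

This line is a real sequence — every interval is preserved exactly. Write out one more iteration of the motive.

The 4-note cells begin on Ab4, Bb4, C5 — each up a 2nd from the last.
So cell 4 is D5 E5 D#5 E5.

D5 E5 D#5 E5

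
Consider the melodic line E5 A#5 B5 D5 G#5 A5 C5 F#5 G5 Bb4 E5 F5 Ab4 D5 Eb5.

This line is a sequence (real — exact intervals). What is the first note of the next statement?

Gb4

With a 3-note motive the entries are E5, D5, C5, Bb4, Ab4, each down a 2nd from the previous.
The next head, down a 2nd from Ab4, is Gb4.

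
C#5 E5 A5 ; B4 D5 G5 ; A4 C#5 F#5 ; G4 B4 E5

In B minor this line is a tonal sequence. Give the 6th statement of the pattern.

E4 G4 C#5

With a 3-note motive the entries are C#5, B4, A4, G4, each down a 2nd from the previous.
Carrying on: F#4 → E4.
Statement 6 starts on E4 and keeps the same diatonic contour: E4 G4 C#5.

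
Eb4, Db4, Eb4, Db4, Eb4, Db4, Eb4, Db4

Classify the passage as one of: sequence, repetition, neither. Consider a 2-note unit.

Each 2-note cell is identical (Eb4 Db4), restated at the same pitch.

repetition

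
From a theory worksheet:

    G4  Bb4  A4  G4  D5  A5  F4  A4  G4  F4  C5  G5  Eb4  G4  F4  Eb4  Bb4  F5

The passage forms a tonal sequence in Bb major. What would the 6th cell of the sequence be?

With a 6-note motive the entries are G4, F4, Eb4, each down a 2nd from the previous.
Carrying on: D4 → C4 → Bb3.
So cell 6 is Bb3 D4 C4 Bb3 F4 C5.

Bb3 D4 C4 Bb3 F4 C5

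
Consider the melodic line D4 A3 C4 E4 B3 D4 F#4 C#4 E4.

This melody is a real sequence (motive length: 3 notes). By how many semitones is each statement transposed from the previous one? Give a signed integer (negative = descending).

With a 3-note motive the entries are D4, E4, F#4, each up a 2nd from the previous.
D4 to E4 spans +2 semitones.

2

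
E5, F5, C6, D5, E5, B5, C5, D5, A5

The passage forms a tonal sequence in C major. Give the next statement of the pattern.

B4 C5 G5

The 3-note cells begin on E5, D5, C5 — each down a 2nd from the last.
Statement 4 starts on B4 and keeps the same diatonic contour: B4 C5 G5.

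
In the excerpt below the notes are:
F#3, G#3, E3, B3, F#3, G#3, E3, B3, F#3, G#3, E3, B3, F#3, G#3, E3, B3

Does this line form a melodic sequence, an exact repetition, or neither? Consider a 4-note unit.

repetition

Each 4-note cell is identical (F#3 G#3 E3 B3), restated at the same pitch.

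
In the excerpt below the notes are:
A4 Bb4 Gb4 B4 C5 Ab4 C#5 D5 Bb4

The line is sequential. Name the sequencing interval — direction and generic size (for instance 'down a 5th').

up a 2nd

Taking 3-note groups, the heads are A4, B4, C#5: the pattern moves up a 2nd.
A4 to B4 is up a 2nd.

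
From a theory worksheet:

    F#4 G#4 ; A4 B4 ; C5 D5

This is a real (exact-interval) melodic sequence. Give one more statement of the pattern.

Eb5 F5

Unit = 2 notes; the statements start on F#4, A4, C5, moving up a 3rd each time.
From Eb5 the exact shape gives Eb5 F5.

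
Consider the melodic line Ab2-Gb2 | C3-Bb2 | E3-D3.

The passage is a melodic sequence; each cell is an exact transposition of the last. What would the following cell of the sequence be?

G#3 F#3

The 2-note cells begin on Ab2, C3, E3 — each up a 3rd from the last.
From G#3 the exact shape gives G#3 F#3.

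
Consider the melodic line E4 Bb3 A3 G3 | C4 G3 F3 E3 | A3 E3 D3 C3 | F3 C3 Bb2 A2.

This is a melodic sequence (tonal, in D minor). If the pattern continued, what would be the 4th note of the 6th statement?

Grouping in 4s, the 4th note of each cell is G3, E3, C3, A2.
Extending down a 3rd: F2 → D2.

D2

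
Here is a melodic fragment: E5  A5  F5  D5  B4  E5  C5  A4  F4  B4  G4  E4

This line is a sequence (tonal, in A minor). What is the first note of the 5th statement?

G3

With a 4-note motive the entries are E5, B4, F4, each down a 4th from the previous.
Extending the heads down a 4th: C4 → G3.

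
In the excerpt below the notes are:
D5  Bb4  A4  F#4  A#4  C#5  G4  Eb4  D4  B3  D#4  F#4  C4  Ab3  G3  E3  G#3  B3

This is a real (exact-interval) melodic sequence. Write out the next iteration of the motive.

F3 Db3 C3 A2 C#3 E3

The 6-note cells begin on D5, G4, C4 — each down a 5th from the last.
Statement 4 starts on F3 and keeps the same exact contour: F3 Db3 C3 A2 C#3 E3.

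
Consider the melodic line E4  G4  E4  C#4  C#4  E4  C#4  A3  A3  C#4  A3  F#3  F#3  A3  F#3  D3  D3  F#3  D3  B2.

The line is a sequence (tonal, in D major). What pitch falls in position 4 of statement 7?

E2

With 4-note cells, note 4 of each statement runs C#4, A3, F#3, D3, B2.
Carrying that down a 3rd forward: G2 → E2.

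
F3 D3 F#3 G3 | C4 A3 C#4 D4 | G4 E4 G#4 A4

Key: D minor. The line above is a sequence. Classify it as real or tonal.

real

Each cell has the same semitone pattern (-3, 4, 1) — intervals are preserved exactly.
And F#3 lies outside D minor, so the sequence is real rather than tonal.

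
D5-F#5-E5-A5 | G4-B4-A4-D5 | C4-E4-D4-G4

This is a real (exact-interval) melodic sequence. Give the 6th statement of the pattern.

The 4-note cells begin on D5, G4, C4 — each down a 5th from the last.
Carrying on: F3 → Bb2 → Eb2.
So cell 6 is Eb2 G2 F2 Bb2.

Eb2 G2 F2 Bb2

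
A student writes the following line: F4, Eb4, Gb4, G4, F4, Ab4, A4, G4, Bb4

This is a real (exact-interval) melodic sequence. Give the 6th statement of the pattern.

The 3-note cells begin on F4, G4, A4 — each up a 2nd from the last.
Extending up a 2nd: B4 → C#5 → D#5.
So cell 6 is D#5 C#5 E5.

D#5 C#5 E5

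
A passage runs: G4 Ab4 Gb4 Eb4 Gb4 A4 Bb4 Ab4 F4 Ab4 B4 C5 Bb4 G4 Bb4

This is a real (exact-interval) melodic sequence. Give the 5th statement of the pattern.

D#5 E5 D5 B4 D5

Unit = 5 notes; the statements start on G4, A4, B4, moving up a 2nd each time.
Carrying on: C#5 → D#5.
From D#5 the exact shape gives D#5 E5 D5 B4 D5.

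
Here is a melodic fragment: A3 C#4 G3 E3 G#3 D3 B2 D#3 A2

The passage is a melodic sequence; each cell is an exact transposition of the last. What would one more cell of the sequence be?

Unit = 3 notes; the statements start on A3, E3, B2, moving down a 4th each time.
So cell 4 is F#2 A#2 E2.

F#2 A#2 E2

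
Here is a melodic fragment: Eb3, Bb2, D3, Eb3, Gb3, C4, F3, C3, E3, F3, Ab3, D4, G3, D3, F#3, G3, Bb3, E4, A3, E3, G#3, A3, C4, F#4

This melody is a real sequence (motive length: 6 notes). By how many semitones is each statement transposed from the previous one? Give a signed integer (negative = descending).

2

Unit = 6 notes; the statements start on Eb3, F3, G3, A3, moving up a 2nd each time.
Counting half-steps from Eb3 to F3: 2.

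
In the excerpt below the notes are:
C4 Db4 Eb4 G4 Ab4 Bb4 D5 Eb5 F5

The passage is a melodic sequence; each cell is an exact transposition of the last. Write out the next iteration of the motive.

Taking 3-note groups, the heads are C4, G4, D5: the pattern moves up a 5th.
So cell 4 is A5 Bb5 C6.

A5 Bb5 C6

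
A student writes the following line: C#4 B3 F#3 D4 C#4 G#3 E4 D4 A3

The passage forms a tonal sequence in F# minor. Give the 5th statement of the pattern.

Taking 3-note groups, the heads are C#4, D4, E4: the pattern moves up a 2nd.
Extending up a 2nd: F#4 → G#4.
So cell 5 is G#4 F#4 C#4.

G#4 F#4 C#4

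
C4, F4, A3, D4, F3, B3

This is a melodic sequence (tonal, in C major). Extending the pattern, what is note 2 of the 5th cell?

E3

The unit is 2 notes. Position-2 pitches of the 3 shown cells: F4, D4, B3.
Extending down a 3rd: G3 → E3.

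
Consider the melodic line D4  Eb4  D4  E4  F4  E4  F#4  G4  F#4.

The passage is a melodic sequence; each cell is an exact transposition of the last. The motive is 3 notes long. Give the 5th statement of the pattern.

A#4 B4 A#4

With a 3-note motive the entries are D4, E4, F#4, each up a 2nd from the previous.
Continuing the starts: G#4 → A#4.
Statement 5 starts on A#4 and keeps the same exact contour: A#4 B4 A#4.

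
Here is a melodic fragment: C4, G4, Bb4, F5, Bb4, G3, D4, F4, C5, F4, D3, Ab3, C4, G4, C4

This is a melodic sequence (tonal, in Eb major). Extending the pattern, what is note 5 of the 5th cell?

D3

Grouping in 5s, the 5th note of each cell is Bb4, F4, C4.
Each moves down a 4th. Continuing: G3 → D3.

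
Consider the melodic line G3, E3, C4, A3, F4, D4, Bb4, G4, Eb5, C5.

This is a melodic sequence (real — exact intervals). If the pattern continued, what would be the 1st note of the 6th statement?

Ab5

Grouping in 2s, the 1st note of each cell is G3, C4, F4, Bb4, Eb5.
Each moves up a 4th; the next is Ab5.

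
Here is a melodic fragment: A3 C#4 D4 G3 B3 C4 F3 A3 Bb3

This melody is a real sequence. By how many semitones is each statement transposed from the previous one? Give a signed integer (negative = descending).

-2

Taking 3-note groups, the heads are A3, G3, F3: the pattern moves down a 2nd.
Counting half-steps from A3 to G3: -2.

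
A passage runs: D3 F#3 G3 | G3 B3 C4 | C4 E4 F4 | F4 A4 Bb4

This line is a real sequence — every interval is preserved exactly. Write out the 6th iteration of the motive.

With a 3-note motive the entries are D3, G3, C4, F4, each up a 4th from the previous.
Extending up a 4th: Bb4 → Eb5.
From Eb5 the exact shape gives Eb5 G5 Ab5.

Eb5 G5 Ab5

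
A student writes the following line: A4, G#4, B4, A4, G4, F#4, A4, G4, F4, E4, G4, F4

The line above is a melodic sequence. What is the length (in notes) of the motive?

4

12 notes total. Splitting into 3 groups of 4:
A4 G#4 B4 A4 | G4 F#4 A4 G4 | F4 E4 G4 F4
That's a consistent down a 2nd shift per cell, and no other grouping gives one.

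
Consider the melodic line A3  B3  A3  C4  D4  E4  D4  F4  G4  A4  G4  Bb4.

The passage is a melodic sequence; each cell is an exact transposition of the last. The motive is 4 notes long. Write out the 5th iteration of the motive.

F5 G5 F5 Ab5

The 4-note cells begin on A3, D4, G4 — each up a 4th from the last.
Extending up a 4th: C5 → F5.
From F5 the exact shape gives F5 G5 F5 Ab5.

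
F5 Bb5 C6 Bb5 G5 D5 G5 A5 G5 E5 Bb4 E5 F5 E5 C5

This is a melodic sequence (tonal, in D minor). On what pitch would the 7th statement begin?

With a 5-note motive the entries are F5, D5, Bb4, each down a 3rd from the previous.
Continuing: G4 → E4 → C4 → A3. Statement 7 starts on A3.

A3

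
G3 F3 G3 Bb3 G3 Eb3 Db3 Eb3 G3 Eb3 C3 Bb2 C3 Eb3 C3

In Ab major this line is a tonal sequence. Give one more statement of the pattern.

Taking 5-note groups, the heads are G3, Eb3, C3: the pattern moves down a 3rd.
Statement 4 starts on Ab2 and keeps the same diatonic contour: Ab2 G2 Ab2 C3 Ab2.

Ab2 G2 Ab2 C3 Ab2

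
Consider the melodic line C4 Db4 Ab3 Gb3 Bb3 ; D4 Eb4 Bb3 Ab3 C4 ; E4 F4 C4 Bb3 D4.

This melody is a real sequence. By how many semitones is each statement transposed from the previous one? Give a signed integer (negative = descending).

2

The 5-note cells begin on C4, D4, E4 — each up a 2nd from the last.
Counting half-steps from C4 to D4: 2.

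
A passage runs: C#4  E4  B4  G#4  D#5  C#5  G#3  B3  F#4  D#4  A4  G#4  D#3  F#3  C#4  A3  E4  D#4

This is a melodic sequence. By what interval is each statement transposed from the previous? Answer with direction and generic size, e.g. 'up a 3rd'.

down a 4th

The 6-note cells begin on C#4, G#3, D#3 — each down a 4th from the last.
C#4 to G#3 is down a 4th.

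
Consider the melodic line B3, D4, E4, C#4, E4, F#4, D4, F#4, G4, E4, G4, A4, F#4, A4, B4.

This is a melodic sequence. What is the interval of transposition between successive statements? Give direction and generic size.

up a 2nd

Taking 3-note groups, the heads are B3, C#4, D4, E4, F#4: the pattern moves up a 2nd.
B3 to C#4 is up a 2nd.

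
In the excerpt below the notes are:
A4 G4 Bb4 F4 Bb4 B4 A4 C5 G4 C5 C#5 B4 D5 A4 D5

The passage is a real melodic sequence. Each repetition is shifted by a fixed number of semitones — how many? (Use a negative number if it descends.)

2

The 5-note cells begin on A4, B4, C#5 — each up a 2nd from the last.
Counting half-steps from A4 to B4: 2.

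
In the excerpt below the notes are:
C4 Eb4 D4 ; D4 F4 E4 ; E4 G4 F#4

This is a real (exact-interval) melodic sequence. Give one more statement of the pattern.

F#4 A4 G#4

The 3-note cells begin on C4, D4, E4 — each up a 2nd from the last.
Statement 4 starts on F#4 and keeps the same exact contour: F#4 A4 G#4.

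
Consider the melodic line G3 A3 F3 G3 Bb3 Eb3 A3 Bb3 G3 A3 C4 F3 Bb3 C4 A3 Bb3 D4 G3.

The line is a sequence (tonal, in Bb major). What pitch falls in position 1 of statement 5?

D4

The unit is 6 notes. Position-1 pitches of the 3 shown cells: G3, A3, Bb3.
Extending up a 2nd: C4 → D4.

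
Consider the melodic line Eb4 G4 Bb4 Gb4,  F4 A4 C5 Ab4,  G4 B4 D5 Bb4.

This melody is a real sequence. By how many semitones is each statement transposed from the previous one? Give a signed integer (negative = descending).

2

Unit = 4 notes; the statements start on Eb4, F4, G4, moving up a 2nd each time.
Eb4 to F4 spans +2 semitones.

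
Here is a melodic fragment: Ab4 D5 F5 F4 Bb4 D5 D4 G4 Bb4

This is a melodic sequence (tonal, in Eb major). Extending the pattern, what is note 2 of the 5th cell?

The unit is 3 notes. Position-2 pitches of the 3 shown cells: D5, Bb4, G4.
Each moves down a 3rd. Continuing: Eb4 → C4.

C4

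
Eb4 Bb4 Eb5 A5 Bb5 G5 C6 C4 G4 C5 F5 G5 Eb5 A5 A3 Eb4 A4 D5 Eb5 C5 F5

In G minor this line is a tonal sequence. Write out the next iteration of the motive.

With a 7-note motive the entries are Eb4, C4, A3, each down a 3rd from the previous.
Statement 4 starts on F3 and keeps the same diatonic contour: F3 C4 F4 Bb4 C5 A4 D5.

F3 C4 F4 Bb4 C5 A4 D5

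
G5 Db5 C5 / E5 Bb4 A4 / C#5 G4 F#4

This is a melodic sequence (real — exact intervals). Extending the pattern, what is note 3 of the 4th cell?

D#4

The unit is 3 notes. Position-3 pitches of the 3 shown cells: C5, A4, F#4.
Each moves down a 3rd; the next is D#4.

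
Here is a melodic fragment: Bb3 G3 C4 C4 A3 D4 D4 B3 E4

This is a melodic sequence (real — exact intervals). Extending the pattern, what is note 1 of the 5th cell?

F#4

With 3-note cells, note 1 of each statement runs Bb3, C4, D4.
Carrying that up a 2nd forward: E4 → F#4.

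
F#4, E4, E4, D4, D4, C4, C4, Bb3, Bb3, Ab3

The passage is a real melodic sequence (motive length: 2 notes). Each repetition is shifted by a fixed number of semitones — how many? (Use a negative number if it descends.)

The 2-note cells begin on F#4, E4, D4, C4, Bb3 — each down a 2nd from the last.
Counting half-steps from F#4 to E4: -2.

-2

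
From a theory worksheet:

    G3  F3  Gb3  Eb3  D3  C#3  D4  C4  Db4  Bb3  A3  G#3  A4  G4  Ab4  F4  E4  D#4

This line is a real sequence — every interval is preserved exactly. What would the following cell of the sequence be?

E5 D5 Eb5 C5 B4 A#4

The 6-note cells begin on G3, D4, A4 — each up a 5th from the last.
From E5 the exact shape gives E5 D5 Eb5 C5 B4 A#4.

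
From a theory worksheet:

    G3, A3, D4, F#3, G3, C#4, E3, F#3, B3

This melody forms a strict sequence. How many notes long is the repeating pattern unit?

3

Try groups of 3 (3 cells in 9 notes):
G3 A3 D4 | F#3 G3 C#4 | E3 F#3 B3
Every group is a transposition down a 2nd of the one before; no shorter unit works.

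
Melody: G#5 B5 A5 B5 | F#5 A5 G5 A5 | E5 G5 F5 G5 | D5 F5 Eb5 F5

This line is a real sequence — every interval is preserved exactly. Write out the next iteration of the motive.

Unit = 4 notes; the statements start on G#5, F#5, E5, D5, moving down a 2nd each time.
So cell 5 is C5 Eb5 Db5 Eb5.

C5 Eb5 Db5 Eb5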